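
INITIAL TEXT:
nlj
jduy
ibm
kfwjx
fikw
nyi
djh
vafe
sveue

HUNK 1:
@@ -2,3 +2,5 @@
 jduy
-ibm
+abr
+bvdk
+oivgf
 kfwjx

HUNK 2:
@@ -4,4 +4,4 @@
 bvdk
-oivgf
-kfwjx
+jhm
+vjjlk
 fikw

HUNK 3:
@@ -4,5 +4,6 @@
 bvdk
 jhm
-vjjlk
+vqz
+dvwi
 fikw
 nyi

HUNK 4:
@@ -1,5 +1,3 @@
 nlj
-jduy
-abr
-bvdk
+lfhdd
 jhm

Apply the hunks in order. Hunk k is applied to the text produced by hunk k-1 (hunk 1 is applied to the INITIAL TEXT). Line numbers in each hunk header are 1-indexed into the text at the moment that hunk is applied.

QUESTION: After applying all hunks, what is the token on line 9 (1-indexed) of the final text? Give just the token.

Answer: vafe

Derivation:
Hunk 1: at line 2 remove [ibm] add [abr,bvdk,oivgf] -> 11 lines: nlj jduy abr bvdk oivgf kfwjx fikw nyi djh vafe sveue
Hunk 2: at line 4 remove [oivgf,kfwjx] add [jhm,vjjlk] -> 11 lines: nlj jduy abr bvdk jhm vjjlk fikw nyi djh vafe sveue
Hunk 3: at line 4 remove [vjjlk] add [vqz,dvwi] -> 12 lines: nlj jduy abr bvdk jhm vqz dvwi fikw nyi djh vafe sveue
Hunk 4: at line 1 remove [jduy,abr,bvdk] add [lfhdd] -> 10 lines: nlj lfhdd jhm vqz dvwi fikw nyi djh vafe sveue
Final line 9: vafe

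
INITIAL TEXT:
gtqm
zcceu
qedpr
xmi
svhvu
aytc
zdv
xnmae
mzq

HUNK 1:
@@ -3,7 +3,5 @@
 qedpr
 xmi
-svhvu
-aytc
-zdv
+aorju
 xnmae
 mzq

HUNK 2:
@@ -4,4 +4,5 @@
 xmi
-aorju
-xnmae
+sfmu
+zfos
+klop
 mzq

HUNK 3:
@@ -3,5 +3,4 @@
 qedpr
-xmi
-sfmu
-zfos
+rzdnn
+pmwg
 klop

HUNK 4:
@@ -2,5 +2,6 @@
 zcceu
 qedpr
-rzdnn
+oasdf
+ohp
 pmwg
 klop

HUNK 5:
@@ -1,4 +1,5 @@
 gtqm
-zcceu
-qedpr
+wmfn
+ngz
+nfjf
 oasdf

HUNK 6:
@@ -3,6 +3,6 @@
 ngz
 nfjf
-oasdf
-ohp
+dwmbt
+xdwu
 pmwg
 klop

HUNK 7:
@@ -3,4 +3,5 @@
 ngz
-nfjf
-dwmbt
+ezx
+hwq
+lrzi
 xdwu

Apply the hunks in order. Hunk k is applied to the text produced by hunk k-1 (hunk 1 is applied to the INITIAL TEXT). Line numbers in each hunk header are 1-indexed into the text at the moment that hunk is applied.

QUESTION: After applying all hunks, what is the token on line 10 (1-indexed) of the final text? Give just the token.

Answer: mzq

Derivation:
Hunk 1: at line 3 remove [svhvu,aytc,zdv] add [aorju] -> 7 lines: gtqm zcceu qedpr xmi aorju xnmae mzq
Hunk 2: at line 4 remove [aorju,xnmae] add [sfmu,zfos,klop] -> 8 lines: gtqm zcceu qedpr xmi sfmu zfos klop mzq
Hunk 3: at line 3 remove [xmi,sfmu,zfos] add [rzdnn,pmwg] -> 7 lines: gtqm zcceu qedpr rzdnn pmwg klop mzq
Hunk 4: at line 2 remove [rzdnn] add [oasdf,ohp] -> 8 lines: gtqm zcceu qedpr oasdf ohp pmwg klop mzq
Hunk 5: at line 1 remove [zcceu,qedpr] add [wmfn,ngz,nfjf] -> 9 lines: gtqm wmfn ngz nfjf oasdf ohp pmwg klop mzq
Hunk 6: at line 3 remove [oasdf,ohp] add [dwmbt,xdwu] -> 9 lines: gtqm wmfn ngz nfjf dwmbt xdwu pmwg klop mzq
Hunk 7: at line 3 remove [nfjf,dwmbt] add [ezx,hwq,lrzi] -> 10 lines: gtqm wmfn ngz ezx hwq lrzi xdwu pmwg klop mzq
Final line 10: mzq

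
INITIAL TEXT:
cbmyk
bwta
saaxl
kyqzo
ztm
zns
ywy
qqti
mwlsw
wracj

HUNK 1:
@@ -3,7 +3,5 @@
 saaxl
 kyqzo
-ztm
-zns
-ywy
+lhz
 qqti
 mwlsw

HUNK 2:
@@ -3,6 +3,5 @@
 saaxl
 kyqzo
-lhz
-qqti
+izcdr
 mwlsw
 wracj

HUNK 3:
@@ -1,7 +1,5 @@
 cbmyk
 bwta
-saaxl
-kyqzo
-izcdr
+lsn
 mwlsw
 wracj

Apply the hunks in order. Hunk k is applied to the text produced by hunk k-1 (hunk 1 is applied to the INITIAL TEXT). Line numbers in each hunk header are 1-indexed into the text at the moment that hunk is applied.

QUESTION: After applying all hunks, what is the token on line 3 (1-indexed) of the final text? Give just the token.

Hunk 1: at line 3 remove [ztm,zns,ywy] add [lhz] -> 8 lines: cbmyk bwta saaxl kyqzo lhz qqti mwlsw wracj
Hunk 2: at line 3 remove [lhz,qqti] add [izcdr] -> 7 lines: cbmyk bwta saaxl kyqzo izcdr mwlsw wracj
Hunk 3: at line 1 remove [saaxl,kyqzo,izcdr] add [lsn] -> 5 lines: cbmyk bwta lsn mwlsw wracj
Final line 3: lsn

Answer: lsn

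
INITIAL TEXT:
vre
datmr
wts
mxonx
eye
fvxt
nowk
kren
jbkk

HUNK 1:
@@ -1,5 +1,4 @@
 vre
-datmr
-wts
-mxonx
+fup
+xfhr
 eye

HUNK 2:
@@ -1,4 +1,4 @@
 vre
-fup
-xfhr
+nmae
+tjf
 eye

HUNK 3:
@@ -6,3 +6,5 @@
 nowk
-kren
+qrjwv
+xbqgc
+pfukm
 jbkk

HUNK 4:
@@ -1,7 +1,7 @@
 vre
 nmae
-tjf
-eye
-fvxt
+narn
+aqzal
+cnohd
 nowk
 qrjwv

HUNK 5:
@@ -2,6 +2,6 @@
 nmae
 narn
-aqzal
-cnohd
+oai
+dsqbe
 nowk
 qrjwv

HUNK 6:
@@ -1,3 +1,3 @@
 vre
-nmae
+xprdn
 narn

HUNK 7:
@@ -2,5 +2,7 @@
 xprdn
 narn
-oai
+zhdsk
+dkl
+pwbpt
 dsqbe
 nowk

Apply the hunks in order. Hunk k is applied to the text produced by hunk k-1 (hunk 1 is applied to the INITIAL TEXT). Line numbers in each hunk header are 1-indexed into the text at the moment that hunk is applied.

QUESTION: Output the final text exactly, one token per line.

Answer: vre
xprdn
narn
zhdsk
dkl
pwbpt
dsqbe
nowk
qrjwv
xbqgc
pfukm
jbkk

Derivation:
Hunk 1: at line 1 remove [datmr,wts,mxonx] add [fup,xfhr] -> 8 lines: vre fup xfhr eye fvxt nowk kren jbkk
Hunk 2: at line 1 remove [fup,xfhr] add [nmae,tjf] -> 8 lines: vre nmae tjf eye fvxt nowk kren jbkk
Hunk 3: at line 6 remove [kren] add [qrjwv,xbqgc,pfukm] -> 10 lines: vre nmae tjf eye fvxt nowk qrjwv xbqgc pfukm jbkk
Hunk 4: at line 1 remove [tjf,eye,fvxt] add [narn,aqzal,cnohd] -> 10 lines: vre nmae narn aqzal cnohd nowk qrjwv xbqgc pfukm jbkk
Hunk 5: at line 2 remove [aqzal,cnohd] add [oai,dsqbe] -> 10 lines: vre nmae narn oai dsqbe nowk qrjwv xbqgc pfukm jbkk
Hunk 6: at line 1 remove [nmae] add [xprdn] -> 10 lines: vre xprdn narn oai dsqbe nowk qrjwv xbqgc pfukm jbkk
Hunk 7: at line 2 remove [oai] add [zhdsk,dkl,pwbpt] -> 12 lines: vre xprdn narn zhdsk dkl pwbpt dsqbe nowk qrjwv xbqgc pfukm jbkk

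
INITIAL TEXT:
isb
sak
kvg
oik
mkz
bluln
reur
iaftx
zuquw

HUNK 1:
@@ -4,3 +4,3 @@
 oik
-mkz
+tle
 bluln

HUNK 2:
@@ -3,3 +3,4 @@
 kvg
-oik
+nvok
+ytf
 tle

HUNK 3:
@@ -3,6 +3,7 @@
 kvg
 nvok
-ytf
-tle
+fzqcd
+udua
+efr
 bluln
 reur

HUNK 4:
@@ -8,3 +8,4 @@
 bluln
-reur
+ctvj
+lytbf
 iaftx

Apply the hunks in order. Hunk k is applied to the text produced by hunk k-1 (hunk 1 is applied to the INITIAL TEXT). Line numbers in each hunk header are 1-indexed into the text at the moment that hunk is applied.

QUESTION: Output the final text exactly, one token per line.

Answer: isb
sak
kvg
nvok
fzqcd
udua
efr
bluln
ctvj
lytbf
iaftx
zuquw

Derivation:
Hunk 1: at line 4 remove [mkz] add [tle] -> 9 lines: isb sak kvg oik tle bluln reur iaftx zuquw
Hunk 2: at line 3 remove [oik] add [nvok,ytf] -> 10 lines: isb sak kvg nvok ytf tle bluln reur iaftx zuquw
Hunk 3: at line 3 remove [ytf,tle] add [fzqcd,udua,efr] -> 11 lines: isb sak kvg nvok fzqcd udua efr bluln reur iaftx zuquw
Hunk 4: at line 8 remove [reur] add [ctvj,lytbf] -> 12 lines: isb sak kvg nvok fzqcd udua efr bluln ctvj lytbf iaftx zuquw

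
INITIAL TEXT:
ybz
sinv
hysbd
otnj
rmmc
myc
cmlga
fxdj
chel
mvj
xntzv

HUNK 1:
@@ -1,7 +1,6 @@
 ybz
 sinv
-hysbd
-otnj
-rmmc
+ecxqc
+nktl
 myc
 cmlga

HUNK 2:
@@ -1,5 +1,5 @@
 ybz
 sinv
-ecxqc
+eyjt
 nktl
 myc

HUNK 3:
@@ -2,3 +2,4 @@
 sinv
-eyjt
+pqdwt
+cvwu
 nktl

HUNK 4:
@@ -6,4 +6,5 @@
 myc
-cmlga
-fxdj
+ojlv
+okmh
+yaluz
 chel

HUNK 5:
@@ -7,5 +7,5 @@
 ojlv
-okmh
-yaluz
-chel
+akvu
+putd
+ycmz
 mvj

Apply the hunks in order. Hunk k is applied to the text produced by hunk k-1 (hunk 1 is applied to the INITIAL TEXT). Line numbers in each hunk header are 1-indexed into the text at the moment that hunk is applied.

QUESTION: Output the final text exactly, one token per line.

Answer: ybz
sinv
pqdwt
cvwu
nktl
myc
ojlv
akvu
putd
ycmz
mvj
xntzv

Derivation:
Hunk 1: at line 1 remove [hysbd,otnj,rmmc] add [ecxqc,nktl] -> 10 lines: ybz sinv ecxqc nktl myc cmlga fxdj chel mvj xntzv
Hunk 2: at line 1 remove [ecxqc] add [eyjt] -> 10 lines: ybz sinv eyjt nktl myc cmlga fxdj chel mvj xntzv
Hunk 3: at line 2 remove [eyjt] add [pqdwt,cvwu] -> 11 lines: ybz sinv pqdwt cvwu nktl myc cmlga fxdj chel mvj xntzv
Hunk 4: at line 6 remove [cmlga,fxdj] add [ojlv,okmh,yaluz] -> 12 lines: ybz sinv pqdwt cvwu nktl myc ojlv okmh yaluz chel mvj xntzv
Hunk 5: at line 7 remove [okmh,yaluz,chel] add [akvu,putd,ycmz] -> 12 lines: ybz sinv pqdwt cvwu nktl myc ojlv akvu putd ycmz mvj xntzv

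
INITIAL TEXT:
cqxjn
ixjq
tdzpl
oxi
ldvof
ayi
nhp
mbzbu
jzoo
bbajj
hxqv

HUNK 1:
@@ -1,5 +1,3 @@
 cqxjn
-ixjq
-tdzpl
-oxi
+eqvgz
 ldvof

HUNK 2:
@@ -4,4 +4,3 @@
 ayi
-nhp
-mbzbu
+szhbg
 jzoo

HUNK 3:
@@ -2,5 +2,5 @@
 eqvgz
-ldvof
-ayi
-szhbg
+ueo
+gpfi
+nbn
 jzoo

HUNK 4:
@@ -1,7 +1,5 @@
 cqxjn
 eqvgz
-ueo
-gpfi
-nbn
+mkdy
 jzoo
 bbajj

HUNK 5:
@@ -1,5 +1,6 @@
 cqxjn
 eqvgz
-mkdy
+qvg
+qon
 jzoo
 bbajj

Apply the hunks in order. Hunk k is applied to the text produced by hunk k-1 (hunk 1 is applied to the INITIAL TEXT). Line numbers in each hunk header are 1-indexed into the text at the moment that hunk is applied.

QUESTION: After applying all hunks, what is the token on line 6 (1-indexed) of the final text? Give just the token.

Answer: bbajj

Derivation:
Hunk 1: at line 1 remove [ixjq,tdzpl,oxi] add [eqvgz] -> 9 lines: cqxjn eqvgz ldvof ayi nhp mbzbu jzoo bbajj hxqv
Hunk 2: at line 4 remove [nhp,mbzbu] add [szhbg] -> 8 lines: cqxjn eqvgz ldvof ayi szhbg jzoo bbajj hxqv
Hunk 3: at line 2 remove [ldvof,ayi,szhbg] add [ueo,gpfi,nbn] -> 8 lines: cqxjn eqvgz ueo gpfi nbn jzoo bbajj hxqv
Hunk 4: at line 1 remove [ueo,gpfi,nbn] add [mkdy] -> 6 lines: cqxjn eqvgz mkdy jzoo bbajj hxqv
Hunk 5: at line 1 remove [mkdy] add [qvg,qon] -> 7 lines: cqxjn eqvgz qvg qon jzoo bbajj hxqv
Final line 6: bbajj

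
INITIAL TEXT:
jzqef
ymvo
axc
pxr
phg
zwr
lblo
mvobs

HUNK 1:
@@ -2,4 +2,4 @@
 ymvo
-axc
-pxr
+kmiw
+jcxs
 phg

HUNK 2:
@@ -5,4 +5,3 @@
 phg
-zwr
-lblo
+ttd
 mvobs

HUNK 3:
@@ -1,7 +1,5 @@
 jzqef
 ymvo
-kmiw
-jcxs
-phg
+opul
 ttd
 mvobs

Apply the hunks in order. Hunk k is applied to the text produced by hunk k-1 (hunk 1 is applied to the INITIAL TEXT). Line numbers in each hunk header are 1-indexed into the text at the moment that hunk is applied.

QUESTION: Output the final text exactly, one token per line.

Hunk 1: at line 2 remove [axc,pxr] add [kmiw,jcxs] -> 8 lines: jzqef ymvo kmiw jcxs phg zwr lblo mvobs
Hunk 2: at line 5 remove [zwr,lblo] add [ttd] -> 7 lines: jzqef ymvo kmiw jcxs phg ttd mvobs
Hunk 3: at line 1 remove [kmiw,jcxs,phg] add [opul] -> 5 lines: jzqef ymvo opul ttd mvobs

Answer: jzqef
ymvo
opul
ttd
mvobs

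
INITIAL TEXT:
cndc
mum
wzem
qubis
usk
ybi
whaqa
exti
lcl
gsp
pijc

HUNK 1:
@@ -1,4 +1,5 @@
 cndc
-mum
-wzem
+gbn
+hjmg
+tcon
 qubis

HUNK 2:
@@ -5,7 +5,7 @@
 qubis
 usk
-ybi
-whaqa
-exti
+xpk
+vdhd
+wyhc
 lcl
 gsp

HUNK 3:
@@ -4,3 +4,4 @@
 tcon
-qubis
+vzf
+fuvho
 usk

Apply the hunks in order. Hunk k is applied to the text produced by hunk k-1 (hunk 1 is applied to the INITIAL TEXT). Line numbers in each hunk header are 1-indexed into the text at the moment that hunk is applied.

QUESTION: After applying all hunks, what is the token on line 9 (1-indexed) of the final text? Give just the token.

Hunk 1: at line 1 remove [mum,wzem] add [gbn,hjmg,tcon] -> 12 lines: cndc gbn hjmg tcon qubis usk ybi whaqa exti lcl gsp pijc
Hunk 2: at line 5 remove [ybi,whaqa,exti] add [xpk,vdhd,wyhc] -> 12 lines: cndc gbn hjmg tcon qubis usk xpk vdhd wyhc lcl gsp pijc
Hunk 3: at line 4 remove [qubis] add [vzf,fuvho] -> 13 lines: cndc gbn hjmg tcon vzf fuvho usk xpk vdhd wyhc lcl gsp pijc
Final line 9: vdhd

Answer: vdhd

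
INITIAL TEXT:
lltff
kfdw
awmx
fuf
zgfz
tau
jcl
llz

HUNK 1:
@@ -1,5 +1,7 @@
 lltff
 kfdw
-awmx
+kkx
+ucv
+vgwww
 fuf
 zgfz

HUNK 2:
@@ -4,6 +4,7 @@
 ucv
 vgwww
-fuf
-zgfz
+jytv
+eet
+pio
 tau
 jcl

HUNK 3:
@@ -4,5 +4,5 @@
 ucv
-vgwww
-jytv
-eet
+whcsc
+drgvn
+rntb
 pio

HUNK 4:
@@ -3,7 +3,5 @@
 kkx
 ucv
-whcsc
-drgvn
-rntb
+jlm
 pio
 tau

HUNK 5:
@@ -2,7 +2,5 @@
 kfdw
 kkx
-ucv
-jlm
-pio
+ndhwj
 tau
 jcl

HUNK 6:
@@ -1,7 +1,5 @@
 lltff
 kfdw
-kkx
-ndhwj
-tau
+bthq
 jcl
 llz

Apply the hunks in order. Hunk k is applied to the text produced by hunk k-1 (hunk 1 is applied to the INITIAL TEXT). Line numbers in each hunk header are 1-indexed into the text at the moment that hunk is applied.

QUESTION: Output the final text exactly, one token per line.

Hunk 1: at line 1 remove [awmx] add [kkx,ucv,vgwww] -> 10 lines: lltff kfdw kkx ucv vgwww fuf zgfz tau jcl llz
Hunk 2: at line 4 remove [fuf,zgfz] add [jytv,eet,pio] -> 11 lines: lltff kfdw kkx ucv vgwww jytv eet pio tau jcl llz
Hunk 3: at line 4 remove [vgwww,jytv,eet] add [whcsc,drgvn,rntb] -> 11 lines: lltff kfdw kkx ucv whcsc drgvn rntb pio tau jcl llz
Hunk 4: at line 3 remove [whcsc,drgvn,rntb] add [jlm] -> 9 lines: lltff kfdw kkx ucv jlm pio tau jcl llz
Hunk 5: at line 2 remove [ucv,jlm,pio] add [ndhwj] -> 7 lines: lltff kfdw kkx ndhwj tau jcl llz
Hunk 6: at line 1 remove [kkx,ndhwj,tau] add [bthq] -> 5 lines: lltff kfdw bthq jcl llz

Answer: lltff
kfdw
bthq
jcl
llz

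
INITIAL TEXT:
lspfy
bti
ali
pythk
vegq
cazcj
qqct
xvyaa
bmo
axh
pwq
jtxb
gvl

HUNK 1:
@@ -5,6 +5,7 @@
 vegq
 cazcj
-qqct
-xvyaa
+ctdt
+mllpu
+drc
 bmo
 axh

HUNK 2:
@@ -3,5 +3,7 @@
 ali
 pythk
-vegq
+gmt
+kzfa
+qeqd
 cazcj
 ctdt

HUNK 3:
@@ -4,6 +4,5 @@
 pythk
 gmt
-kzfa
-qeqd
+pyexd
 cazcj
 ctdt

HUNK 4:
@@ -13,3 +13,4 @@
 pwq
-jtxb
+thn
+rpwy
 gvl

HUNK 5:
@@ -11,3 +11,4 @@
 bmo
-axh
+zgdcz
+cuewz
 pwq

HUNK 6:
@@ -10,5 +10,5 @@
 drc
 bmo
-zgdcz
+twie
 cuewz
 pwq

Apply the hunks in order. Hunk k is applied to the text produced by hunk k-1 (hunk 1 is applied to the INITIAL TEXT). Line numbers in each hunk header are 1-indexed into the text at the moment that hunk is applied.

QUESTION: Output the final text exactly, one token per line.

Hunk 1: at line 5 remove [qqct,xvyaa] add [ctdt,mllpu,drc] -> 14 lines: lspfy bti ali pythk vegq cazcj ctdt mllpu drc bmo axh pwq jtxb gvl
Hunk 2: at line 3 remove [vegq] add [gmt,kzfa,qeqd] -> 16 lines: lspfy bti ali pythk gmt kzfa qeqd cazcj ctdt mllpu drc bmo axh pwq jtxb gvl
Hunk 3: at line 4 remove [kzfa,qeqd] add [pyexd] -> 15 lines: lspfy bti ali pythk gmt pyexd cazcj ctdt mllpu drc bmo axh pwq jtxb gvl
Hunk 4: at line 13 remove [jtxb] add [thn,rpwy] -> 16 lines: lspfy bti ali pythk gmt pyexd cazcj ctdt mllpu drc bmo axh pwq thn rpwy gvl
Hunk 5: at line 11 remove [axh] add [zgdcz,cuewz] -> 17 lines: lspfy bti ali pythk gmt pyexd cazcj ctdt mllpu drc bmo zgdcz cuewz pwq thn rpwy gvl
Hunk 6: at line 10 remove [zgdcz] add [twie] -> 17 lines: lspfy bti ali pythk gmt pyexd cazcj ctdt mllpu drc bmo twie cuewz pwq thn rpwy gvl

Answer: lspfy
bti
ali
pythk
gmt
pyexd
cazcj
ctdt
mllpu
drc
bmo
twie
cuewz
pwq
thn
rpwy
gvl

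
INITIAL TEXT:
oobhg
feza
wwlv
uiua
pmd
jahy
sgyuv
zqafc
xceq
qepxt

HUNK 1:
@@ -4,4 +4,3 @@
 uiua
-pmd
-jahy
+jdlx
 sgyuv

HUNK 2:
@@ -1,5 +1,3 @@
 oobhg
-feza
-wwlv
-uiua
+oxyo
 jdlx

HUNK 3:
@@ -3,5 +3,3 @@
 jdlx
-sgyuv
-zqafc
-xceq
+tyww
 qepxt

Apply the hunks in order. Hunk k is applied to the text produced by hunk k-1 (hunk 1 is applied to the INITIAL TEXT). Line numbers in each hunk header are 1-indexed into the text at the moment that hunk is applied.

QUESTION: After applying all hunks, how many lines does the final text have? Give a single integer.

Answer: 5

Derivation:
Hunk 1: at line 4 remove [pmd,jahy] add [jdlx] -> 9 lines: oobhg feza wwlv uiua jdlx sgyuv zqafc xceq qepxt
Hunk 2: at line 1 remove [feza,wwlv,uiua] add [oxyo] -> 7 lines: oobhg oxyo jdlx sgyuv zqafc xceq qepxt
Hunk 3: at line 3 remove [sgyuv,zqafc,xceq] add [tyww] -> 5 lines: oobhg oxyo jdlx tyww qepxt
Final line count: 5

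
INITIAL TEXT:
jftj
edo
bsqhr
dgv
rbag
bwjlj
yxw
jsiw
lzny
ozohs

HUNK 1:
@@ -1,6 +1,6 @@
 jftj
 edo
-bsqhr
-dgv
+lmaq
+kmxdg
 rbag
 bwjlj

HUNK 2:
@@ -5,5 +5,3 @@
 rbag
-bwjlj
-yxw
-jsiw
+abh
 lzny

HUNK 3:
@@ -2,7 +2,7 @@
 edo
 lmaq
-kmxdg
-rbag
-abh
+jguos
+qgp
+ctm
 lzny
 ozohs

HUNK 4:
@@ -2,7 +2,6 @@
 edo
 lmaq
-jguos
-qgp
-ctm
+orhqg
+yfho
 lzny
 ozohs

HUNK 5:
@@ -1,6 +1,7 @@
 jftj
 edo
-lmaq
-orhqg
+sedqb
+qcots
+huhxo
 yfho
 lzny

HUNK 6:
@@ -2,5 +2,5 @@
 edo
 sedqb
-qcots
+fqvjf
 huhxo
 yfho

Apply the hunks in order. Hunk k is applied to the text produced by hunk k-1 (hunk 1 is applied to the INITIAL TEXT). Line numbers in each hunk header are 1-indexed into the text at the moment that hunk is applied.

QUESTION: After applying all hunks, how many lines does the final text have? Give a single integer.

Hunk 1: at line 1 remove [bsqhr,dgv] add [lmaq,kmxdg] -> 10 lines: jftj edo lmaq kmxdg rbag bwjlj yxw jsiw lzny ozohs
Hunk 2: at line 5 remove [bwjlj,yxw,jsiw] add [abh] -> 8 lines: jftj edo lmaq kmxdg rbag abh lzny ozohs
Hunk 3: at line 2 remove [kmxdg,rbag,abh] add [jguos,qgp,ctm] -> 8 lines: jftj edo lmaq jguos qgp ctm lzny ozohs
Hunk 4: at line 2 remove [jguos,qgp,ctm] add [orhqg,yfho] -> 7 lines: jftj edo lmaq orhqg yfho lzny ozohs
Hunk 5: at line 1 remove [lmaq,orhqg] add [sedqb,qcots,huhxo] -> 8 lines: jftj edo sedqb qcots huhxo yfho lzny ozohs
Hunk 6: at line 2 remove [qcots] add [fqvjf] -> 8 lines: jftj edo sedqb fqvjf huhxo yfho lzny ozohs
Final line count: 8

Answer: 8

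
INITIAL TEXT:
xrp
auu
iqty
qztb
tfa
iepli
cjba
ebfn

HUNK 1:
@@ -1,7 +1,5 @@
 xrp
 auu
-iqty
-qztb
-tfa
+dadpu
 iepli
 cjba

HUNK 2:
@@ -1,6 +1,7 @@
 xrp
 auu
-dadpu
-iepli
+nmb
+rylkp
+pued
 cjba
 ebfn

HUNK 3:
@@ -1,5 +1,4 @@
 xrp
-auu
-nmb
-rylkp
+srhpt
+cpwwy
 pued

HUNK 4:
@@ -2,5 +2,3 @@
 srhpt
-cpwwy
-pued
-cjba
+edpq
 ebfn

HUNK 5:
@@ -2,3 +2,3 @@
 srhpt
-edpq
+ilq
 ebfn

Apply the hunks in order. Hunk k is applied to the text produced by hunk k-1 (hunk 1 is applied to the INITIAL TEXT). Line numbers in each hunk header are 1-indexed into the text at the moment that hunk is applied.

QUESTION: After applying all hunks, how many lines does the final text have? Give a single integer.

Answer: 4

Derivation:
Hunk 1: at line 1 remove [iqty,qztb,tfa] add [dadpu] -> 6 lines: xrp auu dadpu iepli cjba ebfn
Hunk 2: at line 1 remove [dadpu,iepli] add [nmb,rylkp,pued] -> 7 lines: xrp auu nmb rylkp pued cjba ebfn
Hunk 3: at line 1 remove [auu,nmb,rylkp] add [srhpt,cpwwy] -> 6 lines: xrp srhpt cpwwy pued cjba ebfn
Hunk 4: at line 2 remove [cpwwy,pued,cjba] add [edpq] -> 4 lines: xrp srhpt edpq ebfn
Hunk 5: at line 2 remove [edpq] add [ilq] -> 4 lines: xrp srhpt ilq ebfn
Final line count: 4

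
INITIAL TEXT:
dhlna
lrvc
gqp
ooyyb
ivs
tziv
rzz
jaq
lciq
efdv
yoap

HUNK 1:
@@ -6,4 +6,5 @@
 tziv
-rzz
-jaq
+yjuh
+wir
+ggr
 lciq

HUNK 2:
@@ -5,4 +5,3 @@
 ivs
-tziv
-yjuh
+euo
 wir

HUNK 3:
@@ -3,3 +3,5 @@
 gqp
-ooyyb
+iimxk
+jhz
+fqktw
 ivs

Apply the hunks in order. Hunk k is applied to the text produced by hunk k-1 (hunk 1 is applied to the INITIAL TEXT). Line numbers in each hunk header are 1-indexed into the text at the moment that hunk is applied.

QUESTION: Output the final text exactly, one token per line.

Hunk 1: at line 6 remove [rzz,jaq] add [yjuh,wir,ggr] -> 12 lines: dhlna lrvc gqp ooyyb ivs tziv yjuh wir ggr lciq efdv yoap
Hunk 2: at line 5 remove [tziv,yjuh] add [euo] -> 11 lines: dhlna lrvc gqp ooyyb ivs euo wir ggr lciq efdv yoap
Hunk 3: at line 3 remove [ooyyb] add [iimxk,jhz,fqktw] -> 13 lines: dhlna lrvc gqp iimxk jhz fqktw ivs euo wir ggr lciq efdv yoap

Answer: dhlna
lrvc
gqp
iimxk
jhz
fqktw
ivs
euo
wir
ggr
lciq
efdv
yoap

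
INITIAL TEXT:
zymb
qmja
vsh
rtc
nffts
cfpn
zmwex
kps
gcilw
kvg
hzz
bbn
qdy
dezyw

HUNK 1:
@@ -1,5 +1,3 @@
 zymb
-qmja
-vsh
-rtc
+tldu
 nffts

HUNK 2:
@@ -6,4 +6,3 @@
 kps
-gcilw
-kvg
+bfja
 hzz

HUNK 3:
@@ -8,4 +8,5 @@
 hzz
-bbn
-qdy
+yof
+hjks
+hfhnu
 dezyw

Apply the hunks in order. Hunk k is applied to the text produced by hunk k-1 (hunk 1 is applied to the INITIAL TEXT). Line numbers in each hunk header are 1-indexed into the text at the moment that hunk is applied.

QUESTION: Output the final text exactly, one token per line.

Hunk 1: at line 1 remove [qmja,vsh,rtc] add [tldu] -> 12 lines: zymb tldu nffts cfpn zmwex kps gcilw kvg hzz bbn qdy dezyw
Hunk 2: at line 6 remove [gcilw,kvg] add [bfja] -> 11 lines: zymb tldu nffts cfpn zmwex kps bfja hzz bbn qdy dezyw
Hunk 3: at line 8 remove [bbn,qdy] add [yof,hjks,hfhnu] -> 12 lines: zymb tldu nffts cfpn zmwex kps bfja hzz yof hjks hfhnu dezyw

Answer: zymb
tldu
nffts
cfpn
zmwex
kps
bfja
hzz
yof
hjks
hfhnu
dezyw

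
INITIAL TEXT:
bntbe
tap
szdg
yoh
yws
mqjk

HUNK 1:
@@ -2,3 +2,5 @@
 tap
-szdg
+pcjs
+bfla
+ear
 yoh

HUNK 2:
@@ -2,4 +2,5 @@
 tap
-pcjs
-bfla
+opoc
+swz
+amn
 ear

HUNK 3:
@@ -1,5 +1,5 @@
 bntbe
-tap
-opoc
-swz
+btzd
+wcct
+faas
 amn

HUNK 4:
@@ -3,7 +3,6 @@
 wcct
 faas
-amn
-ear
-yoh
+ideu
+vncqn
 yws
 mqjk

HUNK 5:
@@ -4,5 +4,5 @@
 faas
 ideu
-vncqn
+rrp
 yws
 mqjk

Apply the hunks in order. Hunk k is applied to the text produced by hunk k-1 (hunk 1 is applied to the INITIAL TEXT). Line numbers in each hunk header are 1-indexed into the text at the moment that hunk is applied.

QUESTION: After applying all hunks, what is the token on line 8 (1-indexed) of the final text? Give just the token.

Hunk 1: at line 2 remove [szdg] add [pcjs,bfla,ear] -> 8 lines: bntbe tap pcjs bfla ear yoh yws mqjk
Hunk 2: at line 2 remove [pcjs,bfla] add [opoc,swz,amn] -> 9 lines: bntbe tap opoc swz amn ear yoh yws mqjk
Hunk 3: at line 1 remove [tap,opoc,swz] add [btzd,wcct,faas] -> 9 lines: bntbe btzd wcct faas amn ear yoh yws mqjk
Hunk 4: at line 3 remove [amn,ear,yoh] add [ideu,vncqn] -> 8 lines: bntbe btzd wcct faas ideu vncqn yws mqjk
Hunk 5: at line 4 remove [vncqn] add [rrp] -> 8 lines: bntbe btzd wcct faas ideu rrp yws mqjk
Final line 8: mqjk

Answer: mqjk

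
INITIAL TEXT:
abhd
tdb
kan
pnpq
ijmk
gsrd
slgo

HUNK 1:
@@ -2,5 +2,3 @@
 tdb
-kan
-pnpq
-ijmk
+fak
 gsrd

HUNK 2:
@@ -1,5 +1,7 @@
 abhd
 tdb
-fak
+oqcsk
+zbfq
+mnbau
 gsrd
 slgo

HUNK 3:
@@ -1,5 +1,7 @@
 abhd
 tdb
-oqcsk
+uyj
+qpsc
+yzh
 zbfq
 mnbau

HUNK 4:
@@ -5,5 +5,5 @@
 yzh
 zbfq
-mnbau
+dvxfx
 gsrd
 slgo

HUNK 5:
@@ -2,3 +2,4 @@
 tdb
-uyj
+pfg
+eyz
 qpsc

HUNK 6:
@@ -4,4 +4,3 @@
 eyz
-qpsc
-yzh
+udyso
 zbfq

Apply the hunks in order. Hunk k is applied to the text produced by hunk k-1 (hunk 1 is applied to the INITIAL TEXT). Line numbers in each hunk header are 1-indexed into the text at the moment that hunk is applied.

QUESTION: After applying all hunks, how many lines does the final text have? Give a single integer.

Answer: 9

Derivation:
Hunk 1: at line 2 remove [kan,pnpq,ijmk] add [fak] -> 5 lines: abhd tdb fak gsrd slgo
Hunk 2: at line 1 remove [fak] add [oqcsk,zbfq,mnbau] -> 7 lines: abhd tdb oqcsk zbfq mnbau gsrd slgo
Hunk 3: at line 1 remove [oqcsk] add [uyj,qpsc,yzh] -> 9 lines: abhd tdb uyj qpsc yzh zbfq mnbau gsrd slgo
Hunk 4: at line 5 remove [mnbau] add [dvxfx] -> 9 lines: abhd tdb uyj qpsc yzh zbfq dvxfx gsrd slgo
Hunk 5: at line 2 remove [uyj] add [pfg,eyz] -> 10 lines: abhd tdb pfg eyz qpsc yzh zbfq dvxfx gsrd slgo
Hunk 6: at line 4 remove [qpsc,yzh] add [udyso] -> 9 lines: abhd tdb pfg eyz udyso zbfq dvxfx gsrd slgo
Final line count: 9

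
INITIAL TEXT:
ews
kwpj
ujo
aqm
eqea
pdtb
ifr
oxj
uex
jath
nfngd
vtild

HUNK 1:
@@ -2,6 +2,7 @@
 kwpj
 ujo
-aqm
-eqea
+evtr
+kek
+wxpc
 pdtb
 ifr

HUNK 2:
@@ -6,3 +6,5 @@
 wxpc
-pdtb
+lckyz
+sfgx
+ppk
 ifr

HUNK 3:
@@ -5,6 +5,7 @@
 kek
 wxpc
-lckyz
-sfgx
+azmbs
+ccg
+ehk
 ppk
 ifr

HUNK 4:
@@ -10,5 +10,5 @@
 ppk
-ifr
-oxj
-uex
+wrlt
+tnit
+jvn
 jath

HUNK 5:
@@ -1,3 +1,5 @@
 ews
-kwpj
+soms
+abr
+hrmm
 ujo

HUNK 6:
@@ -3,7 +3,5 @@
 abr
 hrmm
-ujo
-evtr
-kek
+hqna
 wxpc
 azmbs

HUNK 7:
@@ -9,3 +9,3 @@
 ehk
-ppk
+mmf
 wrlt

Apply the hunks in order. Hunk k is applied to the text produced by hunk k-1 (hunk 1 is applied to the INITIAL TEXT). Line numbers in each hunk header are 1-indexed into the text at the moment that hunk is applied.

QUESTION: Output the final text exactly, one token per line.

Hunk 1: at line 2 remove [aqm,eqea] add [evtr,kek,wxpc] -> 13 lines: ews kwpj ujo evtr kek wxpc pdtb ifr oxj uex jath nfngd vtild
Hunk 2: at line 6 remove [pdtb] add [lckyz,sfgx,ppk] -> 15 lines: ews kwpj ujo evtr kek wxpc lckyz sfgx ppk ifr oxj uex jath nfngd vtild
Hunk 3: at line 5 remove [lckyz,sfgx] add [azmbs,ccg,ehk] -> 16 lines: ews kwpj ujo evtr kek wxpc azmbs ccg ehk ppk ifr oxj uex jath nfngd vtild
Hunk 4: at line 10 remove [ifr,oxj,uex] add [wrlt,tnit,jvn] -> 16 lines: ews kwpj ujo evtr kek wxpc azmbs ccg ehk ppk wrlt tnit jvn jath nfngd vtild
Hunk 5: at line 1 remove [kwpj] add [soms,abr,hrmm] -> 18 lines: ews soms abr hrmm ujo evtr kek wxpc azmbs ccg ehk ppk wrlt tnit jvn jath nfngd vtild
Hunk 6: at line 3 remove [ujo,evtr,kek] add [hqna] -> 16 lines: ews soms abr hrmm hqna wxpc azmbs ccg ehk ppk wrlt tnit jvn jath nfngd vtild
Hunk 7: at line 9 remove [ppk] add [mmf] -> 16 lines: ews soms abr hrmm hqna wxpc azmbs ccg ehk mmf wrlt tnit jvn jath nfngd vtild

Answer: ews
soms
abr
hrmm
hqna
wxpc
azmbs
ccg
ehk
mmf
wrlt
tnit
jvn
jath
nfngd
vtild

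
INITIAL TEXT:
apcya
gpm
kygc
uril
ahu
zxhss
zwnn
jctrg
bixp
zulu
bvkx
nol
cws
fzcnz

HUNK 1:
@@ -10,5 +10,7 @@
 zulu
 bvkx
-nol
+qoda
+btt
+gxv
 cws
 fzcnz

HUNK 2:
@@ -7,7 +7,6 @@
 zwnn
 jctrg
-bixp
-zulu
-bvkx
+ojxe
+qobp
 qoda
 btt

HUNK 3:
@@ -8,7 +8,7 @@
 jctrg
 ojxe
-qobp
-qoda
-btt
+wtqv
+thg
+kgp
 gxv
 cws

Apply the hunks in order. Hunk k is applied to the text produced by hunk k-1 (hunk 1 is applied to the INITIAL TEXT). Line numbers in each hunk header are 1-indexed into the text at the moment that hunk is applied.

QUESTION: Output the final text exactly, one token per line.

Hunk 1: at line 10 remove [nol] add [qoda,btt,gxv] -> 16 lines: apcya gpm kygc uril ahu zxhss zwnn jctrg bixp zulu bvkx qoda btt gxv cws fzcnz
Hunk 2: at line 7 remove [bixp,zulu,bvkx] add [ojxe,qobp] -> 15 lines: apcya gpm kygc uril ahu zxhss zwnn jctrg ojxe qobp qoda btt gxv cws fzcnz
Hunk 3: at line 8 remove [qobp,qoda,btt] add [wtqv,thg,kgp] -> 15 lines: apcya gpm kygc uril ahu zxhss zwnn jctrg ojxe wtqv thg kgp gxv cws fzcnz

Answer: apcya
gpm
kygc
uril
ahu
zxhss
zwnn
jctrg
ojxe
wtqv
thg
kgp
gxv
cws
fzcnz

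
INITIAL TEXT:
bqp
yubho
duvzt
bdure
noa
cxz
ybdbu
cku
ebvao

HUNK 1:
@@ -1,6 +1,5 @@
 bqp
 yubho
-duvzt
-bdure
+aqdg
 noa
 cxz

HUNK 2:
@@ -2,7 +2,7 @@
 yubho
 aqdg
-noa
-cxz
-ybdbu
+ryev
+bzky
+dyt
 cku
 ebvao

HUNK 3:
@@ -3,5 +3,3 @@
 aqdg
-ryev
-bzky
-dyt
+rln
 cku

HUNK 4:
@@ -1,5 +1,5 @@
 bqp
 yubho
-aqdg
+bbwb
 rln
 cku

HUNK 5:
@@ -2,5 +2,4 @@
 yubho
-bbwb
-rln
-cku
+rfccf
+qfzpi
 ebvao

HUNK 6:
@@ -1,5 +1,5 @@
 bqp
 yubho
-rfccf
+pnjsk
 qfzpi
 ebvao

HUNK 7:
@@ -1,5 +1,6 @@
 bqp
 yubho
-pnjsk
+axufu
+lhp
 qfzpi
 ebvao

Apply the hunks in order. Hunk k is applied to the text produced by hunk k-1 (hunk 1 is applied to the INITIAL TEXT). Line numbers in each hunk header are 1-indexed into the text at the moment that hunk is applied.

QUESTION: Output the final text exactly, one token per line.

Hunk 1: at line 1 remove [duvzt,bdure] add [aqdg] -> 8 lines: bqp yubho aqdg noa cxz ybdbu cku ebvao
Hunk 2: at line 2 remove [noa,cxz,ybdbu] add [ryev,bzky,dyt] -> 8 lines: bqp yubho aqdg ryev bzky dyt cku ebvao
Hunk 3: at line 3 remove [ryev,bzky,dyt] add [rln] -> 6 lines: bqp yubho aqdg rln cku ebvao
Hunk 4: at line 1 remove [aqdg] add [bbwb] -> 6 lines: bqp yubho bbwb rln cku ebvao
Hunk 5: at line 2 remove [bbwb,rln,cku] add [rfccf,qfzpi] -> 5 lines: bqp yubho rfccf qfzpi ebvao
Hunk 6: at line 1 remove [rfccf] add [pnjsk] -> 5 lines: bqp yubho pnjsk qfzpi ebvao
Hunk 7: at line 1 remove [pnjsk] add [axufu,lhp] -> 6 lines: bqp yubho axufu lhp qfzpi ebvao

Answer: bqp
yubho
axufu
lhp
qfzpi
ebvao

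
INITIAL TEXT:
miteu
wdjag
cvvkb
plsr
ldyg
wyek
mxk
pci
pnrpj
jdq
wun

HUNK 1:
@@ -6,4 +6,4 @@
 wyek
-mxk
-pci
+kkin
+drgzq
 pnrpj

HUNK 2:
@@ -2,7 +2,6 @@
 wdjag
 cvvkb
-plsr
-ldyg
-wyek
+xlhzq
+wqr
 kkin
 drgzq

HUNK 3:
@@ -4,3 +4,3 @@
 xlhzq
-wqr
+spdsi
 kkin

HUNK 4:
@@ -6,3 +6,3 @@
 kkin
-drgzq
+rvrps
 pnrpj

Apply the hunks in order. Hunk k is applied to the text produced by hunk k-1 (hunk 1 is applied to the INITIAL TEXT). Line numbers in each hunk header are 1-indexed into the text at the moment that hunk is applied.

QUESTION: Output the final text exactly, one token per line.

Hunk 1: at line 6 remove [mxk,pci] add [kkin,drgzq] -> 11 lines: miteu wdjag cvvkb plsr ldyg wyek kkin drgzq pnrpj jdq wun
Hunk 2: at line 2 remove [plsr,ldyg,wyek] add [xlhzq,wqr] -> 10 lines: miteu wdjag cvvkb xlhzq wqr kkin drgzq pnrpj jdq wun
Hunk 3: at line 4 remove [wqr] add [spdsi] -> 10 lines: miteu wdjag cvvkb xlhzq spdsi kkin drgzq pnrpj jdq wun
Hunk 4: at line 6 remove [drgzq] add [rvrps] -> 10 lines: miteu wdjag cvvkb xlhzq spdsi kkin rvrps pnrpj jdq wun

Answer: miteu
wdjag
cvvkb
xlhzq
spdsi
kkin
rvrps
pnrpj
jdq
wun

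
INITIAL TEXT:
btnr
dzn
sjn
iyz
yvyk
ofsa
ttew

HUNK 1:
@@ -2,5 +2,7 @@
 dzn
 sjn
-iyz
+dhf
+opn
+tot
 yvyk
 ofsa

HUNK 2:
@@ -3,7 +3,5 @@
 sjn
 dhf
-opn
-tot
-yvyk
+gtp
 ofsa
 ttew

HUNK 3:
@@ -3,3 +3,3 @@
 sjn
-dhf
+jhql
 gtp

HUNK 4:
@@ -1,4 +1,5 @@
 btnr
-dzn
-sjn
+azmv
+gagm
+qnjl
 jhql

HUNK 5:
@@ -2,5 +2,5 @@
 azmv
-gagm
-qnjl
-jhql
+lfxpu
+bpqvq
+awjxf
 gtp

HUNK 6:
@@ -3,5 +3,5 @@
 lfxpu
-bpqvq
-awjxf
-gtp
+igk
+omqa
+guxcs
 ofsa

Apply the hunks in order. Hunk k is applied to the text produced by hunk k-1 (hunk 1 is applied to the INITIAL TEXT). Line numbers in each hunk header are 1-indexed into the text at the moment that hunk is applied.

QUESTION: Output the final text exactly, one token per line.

Answer: btnr
azmv
lfxpu
igk
omqa
guxcs
ofsa
ttew

Derivation:
Hunk 1: at line 2 remove [iyz] add [dhf,opn,tot] -> 9 lines: btnr dzn sjn dhf opn tot yvyk ofsa ttew
Hunk 2: at line 3 remove [opn,tot,yvyk] add [gtp] -> 7 lines: btnr dzn sjn dhf gtp ofsa ttew
Hunk 3: at line 3 remove [dhf] add [jhql] -> 7 lines: btnr dzn sjn jhql gtp ofsa ttew
Hunk 4: at line 1 remove [dzn,sjn] add [azmv,gagm,qnjl] -> 8 lines: btnr azmv gagm qnjl jhql gtp ofsa ttew
Hunk 5: at line 2 remove [gagm,qnjl,jhql] add [lfxpu,bpqvq,awjxf] -> 8 lines: btnr azmv lfxpu bpqvq awjxf gtp ofsa ttew
Hunk 6: at line 3 remove [bpqvq,awjxf,gtp] add [igk,omqa,guxcs] -> 8 lines: btnr azmv lfxpu igk omqa guxcs ofsa ttew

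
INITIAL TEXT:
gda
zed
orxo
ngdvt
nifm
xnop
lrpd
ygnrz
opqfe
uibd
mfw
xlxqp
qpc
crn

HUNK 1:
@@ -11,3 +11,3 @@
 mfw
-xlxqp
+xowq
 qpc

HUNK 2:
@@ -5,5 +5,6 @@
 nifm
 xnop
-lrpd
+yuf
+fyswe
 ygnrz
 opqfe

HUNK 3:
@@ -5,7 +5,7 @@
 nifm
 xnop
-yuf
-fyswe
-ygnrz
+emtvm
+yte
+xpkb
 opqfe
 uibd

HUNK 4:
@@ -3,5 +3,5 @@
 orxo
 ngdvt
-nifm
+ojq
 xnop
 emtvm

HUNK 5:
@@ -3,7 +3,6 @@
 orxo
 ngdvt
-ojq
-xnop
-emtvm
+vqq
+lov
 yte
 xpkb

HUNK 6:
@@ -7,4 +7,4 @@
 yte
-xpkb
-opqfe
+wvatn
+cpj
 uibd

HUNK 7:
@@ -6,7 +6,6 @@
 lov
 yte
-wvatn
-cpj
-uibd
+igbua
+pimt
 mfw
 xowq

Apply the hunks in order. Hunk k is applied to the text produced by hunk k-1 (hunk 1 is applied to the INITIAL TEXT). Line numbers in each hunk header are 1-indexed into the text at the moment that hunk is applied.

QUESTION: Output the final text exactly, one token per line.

Hunk 1: at line 11 remove [xlxqp] add [xowq] -> 14 lines: gda zed orxo ngdvt nifm xnop lrpd ygnrz opqfe uibd mfw xowq qpc crn
Hunk 2: at line 5 remove [lrpd] add [yuf,fyswe] -> 15 lines: gda zed orxo ngdvt nifm xnop yuf fyswe ygnrz opqfe uibd mfw xowq qpc crn
Hunk 3: at line 5 remove [yuf,fyswe,ygnrz] add [emtvm,yte,xpkb] -> 15 lines: gda zed orxo ngdvt nifm xnop emtvm yte xpkb opqfe uibd mfw xowq qpc crn
Hunk 4: at line 3 remove [nifm] add [ojq] -> 15 lines: gda zed orxo ngdvt ojq xnop emtvm yte xpkb opqfe uibd mfw xowq qpc crn
Hunk 5: at line 3 remove [ojq,xnop,emtvm] add [vqq,lov] -> 14 lines: gda zed orxo ngdvt vqq lov yte xpkb opqfe uibd mfw xowq qpc crn
Hunk 6: at line 7 remove [xpkb,opqfe] add [wvatn,cpj] -> 14 lines: gda zed orxo ngdvt vqq lov yte wvatn cpj uibd mfw xowq qpc crn
Hunk 7: at line 6 remove [wvatn,cpj,uibd] add [igbua,pimt] -> 13 lines: gda zed orxo ngdvt vqq lov yte igbua pimt mfw xowq qpc crn

Answer: gda
zed
orxo
ngdvt
vqq
lov
yte
igbua
pimt
mfw
xowq
qpc
crn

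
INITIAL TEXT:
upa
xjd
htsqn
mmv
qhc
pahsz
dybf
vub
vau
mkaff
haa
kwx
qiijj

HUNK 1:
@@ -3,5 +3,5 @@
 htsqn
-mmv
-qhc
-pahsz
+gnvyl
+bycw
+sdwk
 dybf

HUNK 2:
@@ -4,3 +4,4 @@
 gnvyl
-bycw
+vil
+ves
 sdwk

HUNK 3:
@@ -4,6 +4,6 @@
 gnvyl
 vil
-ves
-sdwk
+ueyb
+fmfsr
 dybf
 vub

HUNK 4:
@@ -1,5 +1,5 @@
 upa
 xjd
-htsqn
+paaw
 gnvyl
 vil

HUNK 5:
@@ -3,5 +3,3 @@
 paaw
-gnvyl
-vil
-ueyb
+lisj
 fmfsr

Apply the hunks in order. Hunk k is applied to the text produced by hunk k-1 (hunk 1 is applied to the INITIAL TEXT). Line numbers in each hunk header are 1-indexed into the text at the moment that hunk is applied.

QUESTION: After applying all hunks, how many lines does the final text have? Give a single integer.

Answer: 12

Derivation:
Hunk 1: at line 3 remove [mmv,qhc,pahsz] add [gnvyl,bycw,sdwk] -> 13 lines: upa xjd htsqn gnvyl bycw sdwk dybf vub vau mkaff haa kwx qiijj
Hunk 2: at line 4 remove [bycw] add [vil,ves] -> 14 lines: upa xjd htsqn gnvyl vil ves sdwk dybf vub vau mkaff haa kwx qiijj
Hunk 3: at line 4 remove [ves,sdwk] add [ueyb,fmfsr] -> 14 lines: upa xjd htsqn gnvyl vil ueyb fmfsr dybf vub vau mkaff haa kwx qiijj
Hunk 4: at line 1 remove [htsqn] add [paaw] -> 14 lines: upa xjd paaw gnvyl vil ueyb fmfsr dybf vub vau mkaff haa kwx qiijj
Hunk 5: at line 3 remove [gnvyl,vil,ueyb] add [lisj] -> 12 lines: upa xjd paaw lisj fmfsr dybf vub vau mkaff haa kwx qiijj
Final line count: 12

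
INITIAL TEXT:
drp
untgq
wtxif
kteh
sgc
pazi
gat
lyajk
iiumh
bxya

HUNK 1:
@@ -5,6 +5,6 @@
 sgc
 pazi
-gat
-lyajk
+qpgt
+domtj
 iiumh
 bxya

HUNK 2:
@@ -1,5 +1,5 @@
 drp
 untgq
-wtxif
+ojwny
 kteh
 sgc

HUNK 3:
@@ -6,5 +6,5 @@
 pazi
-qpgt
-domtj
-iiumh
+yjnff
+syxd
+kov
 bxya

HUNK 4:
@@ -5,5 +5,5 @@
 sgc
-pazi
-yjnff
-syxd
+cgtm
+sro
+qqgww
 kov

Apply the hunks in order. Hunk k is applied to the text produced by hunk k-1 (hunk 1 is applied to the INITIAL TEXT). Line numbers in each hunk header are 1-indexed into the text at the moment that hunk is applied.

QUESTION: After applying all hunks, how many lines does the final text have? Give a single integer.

Answer: 10

Derivation:
Hunk 1: at line 5 remove [gat,lyajk] add [qpgt,domtj] -> 10 lines: drp untgq wtxif kteh sgc pazi qpgt domtj iiumh bxya
Hunk 2: at line 1 remove [wtxif] add [ojwny] -> 10 lines: drp untgq ojwny kteh sgc pazi qpgt domtj iiumh bxya
Hunk 3: at line 6 remove [qpgt,domtj,iiumh] add [yjnff,syxd,kov] -> 10 lines: drp untgq ojwny kteh sgc pazi yjnff syxd kov bxya
Hunk 4: at line 5 remove [pazi,yjnff,syxd] add [cgtm,sro,qqgww] -> 10 lines: drp untgq ojwny kteh sgc cgtm sro qqgww kov bxya
Final line count: 10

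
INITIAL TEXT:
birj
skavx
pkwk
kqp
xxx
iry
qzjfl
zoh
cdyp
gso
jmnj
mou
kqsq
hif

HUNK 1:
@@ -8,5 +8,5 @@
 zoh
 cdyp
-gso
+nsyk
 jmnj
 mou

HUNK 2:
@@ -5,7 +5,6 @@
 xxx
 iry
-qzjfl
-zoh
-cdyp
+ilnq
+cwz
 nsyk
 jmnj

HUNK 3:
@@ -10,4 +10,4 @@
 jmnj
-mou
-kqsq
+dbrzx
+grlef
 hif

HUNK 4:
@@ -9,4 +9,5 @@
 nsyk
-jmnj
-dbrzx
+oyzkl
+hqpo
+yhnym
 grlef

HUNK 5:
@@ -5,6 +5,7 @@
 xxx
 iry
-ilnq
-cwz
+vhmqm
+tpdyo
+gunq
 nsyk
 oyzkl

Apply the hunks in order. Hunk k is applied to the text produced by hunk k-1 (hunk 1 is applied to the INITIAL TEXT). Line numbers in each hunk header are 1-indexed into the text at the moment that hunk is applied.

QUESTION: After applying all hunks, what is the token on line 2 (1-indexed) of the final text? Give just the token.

Answer: skavx

Derivation:
Hunk 1: at line 8 remove [gso] add [nsyk] -> 14 lines: birj skavx pkwk kqp xxx iry qzjfl zoh cdyp nsyk jmnj mou kqsq hif
Hunk 2: at line 5 remove [qzjfl,zoh,cdyp] add [ilnq,cwz] -> 13 lines: birj skavx pkwk kqp xxx iry ilnq cwz nsyk jmnj mou kqsq hif
Hunk 3: at line 10 remove [mou,kqsq] add [dbrzx,grlef] -> 13 lines: birj skavx pkwk kqp xxx iry ilnq cwz nsyk jmnj dbrzx grlef hif
Hunk 4: at line 9 remove [jmnj,dbrzx] add [oyzkl,hqpo,yhnym] -> 14 lines: birj skavx pkwk kqp xxx iry ilnq cwz nsyk oyzkl hqpo yhnym grlef hif
Hunk 5: at line 5 remove [ilnq,cwz] add [vhmqm,tpdyo,gunq] -> 15 lines: birj skavx pkwk kqp xxx iry vhmqm tpdyo gunq nsyk oyzkl hqpo yhnym grlef hif
Final line 2: skavx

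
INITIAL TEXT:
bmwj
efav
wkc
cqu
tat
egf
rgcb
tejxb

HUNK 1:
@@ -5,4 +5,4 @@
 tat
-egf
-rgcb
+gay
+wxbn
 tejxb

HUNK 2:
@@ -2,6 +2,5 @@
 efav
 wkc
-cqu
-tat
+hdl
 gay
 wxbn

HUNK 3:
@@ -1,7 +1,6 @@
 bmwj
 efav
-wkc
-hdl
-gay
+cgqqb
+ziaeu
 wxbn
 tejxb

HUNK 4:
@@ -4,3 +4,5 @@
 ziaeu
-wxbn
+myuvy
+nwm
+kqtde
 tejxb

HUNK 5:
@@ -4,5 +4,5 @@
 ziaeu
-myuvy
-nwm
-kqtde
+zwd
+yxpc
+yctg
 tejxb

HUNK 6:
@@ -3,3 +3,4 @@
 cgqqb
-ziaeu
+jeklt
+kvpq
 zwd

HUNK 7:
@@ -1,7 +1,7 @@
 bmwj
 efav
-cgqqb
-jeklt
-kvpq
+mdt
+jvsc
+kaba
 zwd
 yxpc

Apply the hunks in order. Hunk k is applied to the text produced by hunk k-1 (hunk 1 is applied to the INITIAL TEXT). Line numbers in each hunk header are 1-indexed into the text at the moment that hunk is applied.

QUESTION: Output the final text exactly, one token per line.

Answer: bmwj
efav
mdt
jvsc
kaba
zwd
yxpc
yctg
tejxb

Derivation:
Hunk 1: at line 5 remove [egf,rgcb] add [gay,wxbn] -> 8 lines: bmwj efav wkc cqu tat gay wxbn tejxb
Hunk 2: at line 2 remove [cqu,tat] add [hdl] -> 7 lines: bmwj efav wkc hdl gay wxbn tejxb
Hunk 3: at line 1 remove [wkc,hdl,gay] add [cgqqb,ziaeu] -> 6 lines: bmwj efav cgqqb ziaeu wxbn tejxb
Hunk 4: at line 4 remove [wxbn] add [myuvy,nwm,kqtde] -> 8 lines: bmwj efav cgqqb ziaeu myuvy nwm kqtde tejxb
Hunk 5: at line 4 remove [myuvy,nwm,kqtde] add [zwd,yxpc,yctg] -> 8 lines: bmwj efav cgqqb ziaeu zwd yxpc yctg tejxb
Hunk 6: at line 3 remove [ziaeu] add [jeklt,kvpq] -> 9 lines: bmwj efav cgqqb jeklt kvpq zwd yxpc yctg tejxb
Hunk 7: at line 1 remove [cgqqb,jeklt,kvpq] add [mdt,jvsc,kaba] -> 9 lines: bmwj efav mdt jvsc kaba zwd yxpc yctg tejxb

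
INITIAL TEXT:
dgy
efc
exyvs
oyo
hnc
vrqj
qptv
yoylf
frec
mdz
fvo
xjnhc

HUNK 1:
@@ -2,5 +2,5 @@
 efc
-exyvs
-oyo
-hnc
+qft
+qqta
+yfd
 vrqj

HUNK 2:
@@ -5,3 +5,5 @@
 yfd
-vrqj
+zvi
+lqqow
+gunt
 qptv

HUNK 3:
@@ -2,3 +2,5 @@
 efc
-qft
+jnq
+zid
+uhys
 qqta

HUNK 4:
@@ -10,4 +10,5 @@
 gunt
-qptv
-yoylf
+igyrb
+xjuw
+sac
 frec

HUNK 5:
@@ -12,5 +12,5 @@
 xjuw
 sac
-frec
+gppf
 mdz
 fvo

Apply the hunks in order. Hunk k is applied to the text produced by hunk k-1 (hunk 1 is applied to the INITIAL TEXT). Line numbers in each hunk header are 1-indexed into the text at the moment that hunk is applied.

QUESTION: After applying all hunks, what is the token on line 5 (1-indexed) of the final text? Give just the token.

Answer: uhys

Derivation:
Hunk 1: at line 2 remove [exyvs,oyo,hnc] add [qft,qqta,yfd] -> 12 lines: dgy efc qft qqta yfd vrqj qptv yoylf frec mdz fvo xjnhc
Hunk 2: at line 5 remove [vrqj] add [zvi,lqqow,gunt] -> 14 lines: dgy efc qft qqta yfd zvi lqqow gunt qptv yoylf frec mdz fvo xjnhc
Hunk 3: at line 2 remove [qft] add [jnq,zid,uhys] -> 16 lines: dgy efc jnq zid uhys qqta yfd zvi lqqow gunt qptv yoylf frec mdz fvo xjnhc
Hunk 4: at line 10 remove [qptv,yoylf] add [igyrb,xjuw,sac] -> 17 lines: dgy efc jnq zid uhys qqta yfd zvi lqqow gunt igyrb xjuw sac frec mdz fvo xjnhc
Hunk 5: at line 12 remove [frec] add [gppf] -> 17 lines: dgy efc jnq zid uhys qqta yfd zvi lqqow gunt igyrb xjuw sac gppf mdz fvo xjnhc
Final line 5: uhys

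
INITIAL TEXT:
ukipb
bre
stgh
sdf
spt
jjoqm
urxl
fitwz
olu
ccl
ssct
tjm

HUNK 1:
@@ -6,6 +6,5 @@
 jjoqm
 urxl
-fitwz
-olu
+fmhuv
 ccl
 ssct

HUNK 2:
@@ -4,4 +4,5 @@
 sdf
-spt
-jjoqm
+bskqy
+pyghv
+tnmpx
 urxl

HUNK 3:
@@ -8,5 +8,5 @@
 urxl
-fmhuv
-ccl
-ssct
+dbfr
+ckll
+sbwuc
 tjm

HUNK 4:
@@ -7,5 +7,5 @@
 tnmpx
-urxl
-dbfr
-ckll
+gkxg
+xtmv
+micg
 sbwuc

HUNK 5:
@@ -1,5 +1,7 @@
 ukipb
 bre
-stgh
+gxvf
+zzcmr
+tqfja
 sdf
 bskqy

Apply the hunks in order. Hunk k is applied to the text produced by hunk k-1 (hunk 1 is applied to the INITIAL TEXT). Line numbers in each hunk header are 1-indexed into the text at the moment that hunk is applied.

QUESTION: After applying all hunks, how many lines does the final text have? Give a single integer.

Hunk 1: at line 6 remove [fitwz,olu] add [fmhuv] -> 11 lines: ukipb bre stgh sdf spt jjoqm urxl fmhuv ccl ssct tjm
Hunk 2: at line 4 remove [spt,jjoqm] add [bskqy,pyghv,tnmpx] -> 12 lines: ukipb bre stgh sdf bskqy pyghv tnmpx urxl fmhuv ccl ssct tjm
Hunk 3: at line 8 remove [fmhuv,ccl,ssct] add [dbfr,ckll,sbwuc] -> 12 lines: ukipb bre stgh sdf bskqy pyghv tnmpx urxl dbfr ckll sbwuc tjm
Hunk 4: at line 7 remove [urxl,dbfr,ckll] add [gkxg,xtmv,micg] -> 12 lines: ukipb bre stgh sdf bskqy pyghv tnmpx gkxg xtmv micg sbwuc tjm
Hunk 5: at line 1 remove [stgh] add [gxvf,zzcmr,tqfja] -> 14 lines: ukipb bre gxvf zzcmr tqfja sdf bskqy pyghv tnmpx gkxg xtmv micg sbwuc tjm
Final line count: 14

Answer: 14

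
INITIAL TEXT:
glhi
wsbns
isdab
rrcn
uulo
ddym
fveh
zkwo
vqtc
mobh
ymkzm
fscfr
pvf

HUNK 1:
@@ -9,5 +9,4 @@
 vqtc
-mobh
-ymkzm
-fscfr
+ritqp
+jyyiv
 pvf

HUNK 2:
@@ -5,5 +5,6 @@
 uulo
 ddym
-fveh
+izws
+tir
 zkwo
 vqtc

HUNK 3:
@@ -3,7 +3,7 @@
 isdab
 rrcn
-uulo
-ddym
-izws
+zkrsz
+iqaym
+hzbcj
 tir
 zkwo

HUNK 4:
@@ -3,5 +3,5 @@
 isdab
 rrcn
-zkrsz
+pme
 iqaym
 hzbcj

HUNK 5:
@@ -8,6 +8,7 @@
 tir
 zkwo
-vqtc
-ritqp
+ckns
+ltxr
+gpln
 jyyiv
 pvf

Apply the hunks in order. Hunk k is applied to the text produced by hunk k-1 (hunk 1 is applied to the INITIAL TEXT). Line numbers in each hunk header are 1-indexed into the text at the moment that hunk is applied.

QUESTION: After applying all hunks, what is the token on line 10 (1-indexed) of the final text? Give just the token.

Answer: ckns

Derivation:
Hunk 1: at line 9 remove [mobh,ymkzm,fscfr] add [ritqp,jyyiv] -> 12 lines: glhi wsbns isdab rrcn uulo ddym fveh zkwo vqtc ritqp jyyiv pvf
Hunk 2: at line 5 remove [fveh] add [izws,tir] -> 13 lines: glhi wsbns isdab rrcn uulo ddym izws tir zkwo vqtc ritqp jyyiv pvf
Hunk 3: at line 3 remove [uulo,ddym,izws] add [zkrsz,iqaym,hzbcj] -> 13 lines: glhi wsbns isdab rrcn zkrsz iqaym hzbcj tir zkwo vqtc ritqp jyyiv pvf
Hunk 4: at line 3 remove [zkrsz] add [pme] -> 13 lines: glhi wsbns isdab rrcn pme iqaym hzbcj tir zkwo vqtc ritqp jyyiv pvf
Hunk 5: at line 8 remove [vqtc,ritqp] add [ckns,ltxr,gpln] -> 14 lines: glhi wsbns isdab rrcn pme iqaym hzbcj tir zkwo ckns ltxr gpln jyyiv pvf
Final line 10: ckns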